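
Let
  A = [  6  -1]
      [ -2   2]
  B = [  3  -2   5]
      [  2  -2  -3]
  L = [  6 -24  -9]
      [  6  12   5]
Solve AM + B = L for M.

AM = L − B = [[3, -22, -14], [4, 14, 8]].
A is on the left of M, so left-multiply by A⁻¹: M = A⁻¹(L − B).
det A = 10; the adjugate gives A⁻¹ = [[1/5, 1/10], [1/5, 3/5]].
M = A⁻¹(L − B) = [[1, -3, -2], [3, 4, 2]].

M = [[1, -3, -2], [3, 4, 2]]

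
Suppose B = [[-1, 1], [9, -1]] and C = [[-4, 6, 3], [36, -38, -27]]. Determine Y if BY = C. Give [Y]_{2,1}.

0

Since B multiplies Y on the left, Y = B⁻¹C.
det B = -8; the adjugate gives B⁻¹ = [[1/8, 1/8], [9/8, 1/8]].
Y = B⁻¹C = [[1/8, 1/8], [9/8, 1/8]] · [[-4, 6, 3], [36, -38, -27]] = [[4, -4, -3], [0, 2, 0]].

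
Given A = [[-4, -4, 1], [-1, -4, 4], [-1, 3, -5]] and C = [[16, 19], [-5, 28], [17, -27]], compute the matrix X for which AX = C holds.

X = [[-3, 0], [-2, -4], [-4, 3]]

A is on the left of X, so left-multiply by A⁻¹: X = A⁻¹C.
det A = -3; the adjugate gives A⁻¹ = [[-8/3, 17/3, 4], [3, -7, -5], [7/3, -16/3, -4]].
X = A⁻¹C = [[-8/3, 17/3, 4], [3, -7, -5], [7/3, -16/3, -4]] · [[16, 19], [-5, 28], [17, -27]] = [[-3, 0], [-2, -4], [-4, 3]].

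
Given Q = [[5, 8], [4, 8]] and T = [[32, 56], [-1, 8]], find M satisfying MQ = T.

M = [[4, 3], [-5, 6]]

Right-multiplying both sides by Q⁻¹ gives M = TQ⁻¹.
Q has determinant 8; Q⁻¹ = [[1, -1], [-1/2, 5/8]].
M = TQ⁻¹ = [[32, 56], [-1, 8]] · [[1, -1], [-1/2, 5/8]] = [[4, 3], [-5, 6]].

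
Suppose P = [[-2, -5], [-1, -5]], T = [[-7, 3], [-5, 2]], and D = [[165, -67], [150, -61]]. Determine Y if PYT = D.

Y = [[0, 3], [1, 4]]

Isolating Y: multiply by P⁻¹ from the left and T⁻¹ from the right, so Y = P⁻¹DT⁻¹.
det P = 5, so P⁻¹ = [[-1, 1], [1/5, -2/5]].
T has determinant 1; T⁻¹ = [[2, -3], [5, -7]].
P⁻¹D = [[-15, 6], [-27, 11]].
Y = (P⁻¹D)T⁻¹ = [[0, 3], [1, 4]].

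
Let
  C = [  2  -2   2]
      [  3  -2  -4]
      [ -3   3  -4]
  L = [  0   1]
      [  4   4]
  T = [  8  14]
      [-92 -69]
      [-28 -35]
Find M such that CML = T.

M = [[5, -1], [0, 2], [-2, 4]]

M = C⁻¹TL⁻¹ (apply C⁻¹ on the left and L⁻¹ on the right).
det C = -2; the adjugate gives C⁻¹ = [[-10, 1, -6], [-12, 1, -7], [-3/2, 0, -1]].
L has determinant -4; L⁻¹ = [[-1, 1/4], [1, 0]].
C⁻¹T = [[-4, 1], [8, 8], [16, 14]].
M = (C⁻¹T)L⁻¹ = [[5, -1], [0, 2], [-2, 4]].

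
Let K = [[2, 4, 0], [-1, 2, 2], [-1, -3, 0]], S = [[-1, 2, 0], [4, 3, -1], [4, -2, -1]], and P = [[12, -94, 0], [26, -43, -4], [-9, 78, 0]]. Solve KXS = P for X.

X = [[0, 3, -3], [-3, -5, 5], [-2, 5, -3]]

Left-multiply by K⁻¹ and right-multiply by S⁻¹: X = K⁻¹PS⁻¹.
K has determinant 4; K⁻¹ = [[3/2, 0, 2], [-1/2, 0, -1], [5/4, 1/2, 2]].
det S = 5, so S⁻¹ = [[-1, 2/5, -2/5], [0, 1/5, -1/5], [-4, 6/5, -11/5]].
K⁻¹P = [[0, 15, 0], [3, -31, 0], [10, 17, -2]].
X = (K⁻¹P)S⁻¹ = [[0, 3, -3], [-3, -5, 5], [-2, 5, -3]].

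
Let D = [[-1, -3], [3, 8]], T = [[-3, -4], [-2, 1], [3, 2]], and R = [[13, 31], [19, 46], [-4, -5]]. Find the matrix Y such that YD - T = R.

Y = [[-1, 3], [-5, 4], [1, 0]]

YD = R + T = [[10, 27], [17, 47], [-1, -3]].
D is on the right of Y, so right-multiply by D⁻¹: Y = (R + T)D⁻¹.
D has determinant 1; D⁻¹ = [[8, 3], [-3, -1]].
Y = (R + T)D⁻¹ = [[-1, 3], [-5, 4], [1, 0]].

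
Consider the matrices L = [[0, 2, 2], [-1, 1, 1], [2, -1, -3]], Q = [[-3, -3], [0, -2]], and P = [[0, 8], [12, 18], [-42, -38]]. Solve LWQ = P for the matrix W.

Isolating W: multiply by L⁻¹ from the left and Q⁻¹ from the right, so W = L⁻¹PQ⁻¹.
det L = -4; the adjugate gives L⁻¹ = [[1/2, -1, 0], [1/4, 1, 1/2], [1/4, -1, -1/2]].
det Q = 6; the adjugate gives Q⁻¹ = [[-1/3, 1/2], [0, -1/2]].
L⁻¹P = [[-12, -14], [-9, 1], [9, 3]].
W = (L⁻¹P)Q⁻¹ = [[4, 1], [3, -5], [-3, 3]].

W = [[4, 1], [3, -5], [-3, 3]]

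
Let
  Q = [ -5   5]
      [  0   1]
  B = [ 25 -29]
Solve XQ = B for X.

X = [[-5, -4]]

Since Q sits to the right of X, X = BQ⁻¹.
det Q = -5; the adjugate gives Q⁻¹ = [[-1/5, 1], [0, 1]].
X = BQ⁻¹ = [[25, -29]] · [[-1/5, 1], [0, 1]] = [[-5, -4]].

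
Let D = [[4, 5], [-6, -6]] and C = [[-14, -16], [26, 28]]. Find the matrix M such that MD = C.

M = [[-2, 1], [2, -3]]

D is on the right of M, so right-multiply by D⁻¹: M = CD⁻¹.
det D = 6, so D⁻¹ = [[-1, -5/6], [1, 2/3]].
M = CD⁻¹ = [[-14, -16], [26, 28]] · [[-1, -5/6], [1, 2/3]] = [[-2, 1], [2, -3]].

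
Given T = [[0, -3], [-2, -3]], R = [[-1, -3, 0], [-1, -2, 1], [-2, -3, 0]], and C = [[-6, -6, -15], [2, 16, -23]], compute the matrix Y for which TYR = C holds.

Y = [[2, 4, -1], [-1, 5, -3]]

Y = T⁻¹CR⁻¹ (apply T⁻¹ on the left and R⁻¹ on the right).
det T = -6; the adjugate gives T⁻¹ = [[1/2, -1/2], [-1/3, 0]].
det R = 3; the adjugate gives R⁻¹ = [[1, 0, -1], [-2/3, 0, 1/3], [-1/3, 1, -1/3]].
T⁻¹C = [[-4, -11, 4], [2, 2, 5]].
Y = (T⁻¹C)R⁻¹ = [[2, 4, -1], [-1, 5, -3]].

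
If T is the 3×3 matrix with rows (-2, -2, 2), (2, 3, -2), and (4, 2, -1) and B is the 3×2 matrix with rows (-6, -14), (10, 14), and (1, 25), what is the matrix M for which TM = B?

M = [[-2, 6], [4, 0], [-1, -1]]

Since T multiplies M on the left, M = T⁻¹B.
det T = -6, so T⁻¹ = [[-1/6, -1/3, 1/3], [1, 1, 0], [4/3, 2/3, 1/3]].
M = T⁻¹B = [[-1/6, -1/3, 1/3], [1, 1, 0], [4/3, 2/3, 1/3]] · [[-6, -14], [10, 14], [1, 25]] = [[-2, 6], [4, 0], [-1, -1]].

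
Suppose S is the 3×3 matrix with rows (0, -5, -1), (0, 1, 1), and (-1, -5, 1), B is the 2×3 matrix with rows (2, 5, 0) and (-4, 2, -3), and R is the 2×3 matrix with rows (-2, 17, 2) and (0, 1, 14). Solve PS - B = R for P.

P = [[-5, -3, 0], [-4, 3, 4]]

PS = R + B = [[0, 22, 2], [-4, 3, 11]].
Since S sits to the right of P, P = (R + B)S⁻¹.
S has determinant 4; S⁻¹ = [[3/2, 5/2, -1], [-1/4, -1/4, 0], [1/4, 5/4, 0]].
P = (R + B)S⁻¹ = [[-5, -3, 0], [-4, 3, 4]].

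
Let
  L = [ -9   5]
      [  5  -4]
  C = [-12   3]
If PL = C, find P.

P = [[3, 3]]

Since L sits to the right of P, P = CL⁻¹.
det L = 11, so L⁻¹ = [[-4/11, -5/11], [-5/11, -9/11]].
P = CL⁻¹ = [[-12, 3]] · [[-4/11, -5/11], [-5/11, -9/11]] = [[3, 3]].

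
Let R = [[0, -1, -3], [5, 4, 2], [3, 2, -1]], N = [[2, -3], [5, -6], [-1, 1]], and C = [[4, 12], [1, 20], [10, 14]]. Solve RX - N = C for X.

RX = C + N = [[6, 9], [6, 14], [9, 15]].
R is on the left of X, so left-multiply by R⁻¹: X = R⁻¹(C + N).
det R = -5, so R⁻¹ = [[8/5, 7/5, -2], [-11/5, -9/5, 3], [2/5, 3/5, -1]].
X = R⁻¹(C + N) = [[0, 4], [3, 0], [-3, -3]].

X = [[0, 4], [3, 0], [-3, -3]]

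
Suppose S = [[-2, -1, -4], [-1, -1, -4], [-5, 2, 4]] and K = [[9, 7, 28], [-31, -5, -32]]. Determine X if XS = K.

X = [[-2, -5, 0], [5, 6, 3]]

Right-multiplying both sides by S⁻¹ gives X = KS⁻¹.
det S = -4; the adjugate gives S⁻¹ = [[-1, 1, 0], [-6, 7, 1], [7/4, -9/4, -1/4]].
X = KS⁻¹ = [[9, 7, 28], [-31, -5, -32]] · [[-1, 1, 0], [-6, 7, 1], [7/4, -9/4, -1/4]] = [[-2, -5, 0], [5, 6, 3]].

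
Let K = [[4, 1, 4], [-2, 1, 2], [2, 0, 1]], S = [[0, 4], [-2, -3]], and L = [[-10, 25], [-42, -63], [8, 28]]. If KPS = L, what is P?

Left-multiply by K⁻¹ and right-multiply by S⁻¹: P = K⁻¹LS⁻¹.
det K = 2, so K⁻¹ = [[1/2, -1/2, -1], [3, -2, -8], [-1, 1, 3]].
det S = 8, so S⁻¹ = [[-3/8, -1/2], [1/4, 0]].
K⁻¹L = [[8, 16], [-10, -23], [-8, -4]].
P = (K⁻¹L)S⁻¹ = [[1, -4], [-2, 5], [2, 4]].

P = [[1, -4], [-2, 5], [2, 4]]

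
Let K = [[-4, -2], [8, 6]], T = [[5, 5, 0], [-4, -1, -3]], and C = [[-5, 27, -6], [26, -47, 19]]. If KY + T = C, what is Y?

KY = C − T = [[-10, 22, -6], [30, -46, 22]].
Since K multiplies Y on the left, Y = K⁻¹(C − T).
K has determinant -8; K⁻¹ = [[-3/4, -1/4], [1, 1/2]].
Y = K⁻¹(C − T) = [[0, -5, -1], [5, -1, 5]].

Y = [[0, -5, -1], [5, -1, 5]]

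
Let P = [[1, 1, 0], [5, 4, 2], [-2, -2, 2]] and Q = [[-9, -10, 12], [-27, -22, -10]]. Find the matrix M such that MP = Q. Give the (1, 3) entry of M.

5

Right-multiplying both sides by P⁻¹ gives M = QP⁻¹.
det P = -2, so P⁻¹ = [[-6, 1, -1], [7, -1, 1], [1, 0, 1/2]].
M = QP⁻¹ = [[-9, -10, 12], [-27, -22, -10]] · [[-6, 1, -1], [7, -1, 1], [1, 0, 1/2]] = [[-4, 1, 5], [-2, -5, 0]].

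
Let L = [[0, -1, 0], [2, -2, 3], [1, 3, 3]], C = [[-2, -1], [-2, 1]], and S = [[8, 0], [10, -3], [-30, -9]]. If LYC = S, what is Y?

Y = [[-3, 3], [2, 2], [3, -2]]

Isolating Y: multiply by L⁻¹ from the left and C⁻¹ from the right, so Y = L⁻¹SC⁻¹.
det L = 3; the adjugate gives L⁻¹ = [[-5, 1, -1], [-1, 0, 0], [8/3, -1/3, 2/3]].
C has determinant -4; C⁻¹ = [[-1/4, -1/4], [-1/2, 1/2]].
L⁻¹S = [[0, 6], [-8, 0], [-2, -5]].
Y = (L⁻¹S)C⁻¹ = [[-3, 3], [2, 2], [3, -2]].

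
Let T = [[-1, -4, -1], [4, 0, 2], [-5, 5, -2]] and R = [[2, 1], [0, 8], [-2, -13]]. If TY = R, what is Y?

Y = [[2, 5], [0, 0], [-4, -6]]

T is on the left of Y, so left-multiply by T⁻¹: Y = T⁻¹R.
det T = -2; the adjugate gives T⁻¹ = [[5, 13/2, 4], [1, 3/2, 1], [-10, -25/2, -8]].
Y = T⁻¹R = [[5, 13/2, 4], [1, 3/2, 1], [-10, -25/2, -8]] · [[2, 1], [0, 8], [-2, -13]] = [[2, 5], [0, 0], [-4, -6]].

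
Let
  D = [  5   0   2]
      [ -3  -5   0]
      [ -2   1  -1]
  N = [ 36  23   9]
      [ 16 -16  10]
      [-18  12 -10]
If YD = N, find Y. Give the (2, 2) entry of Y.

2

Since D sits to the right of Y, Y = ND⁻¹.
D has determinant -1; D⁻¹ = [[-5, -2, -10], [3, 1, 6], [13, 5, 25]].
Y = ND⁻¹ = [[36, 23, 9], [16, -16, 10], [-18, 12, -10]] · [[-5, -2, -10], [3, 1, 6], [13, 5, 25]] = [[6, -4, 3], [2, 2, -6], [-4, -2, 2]].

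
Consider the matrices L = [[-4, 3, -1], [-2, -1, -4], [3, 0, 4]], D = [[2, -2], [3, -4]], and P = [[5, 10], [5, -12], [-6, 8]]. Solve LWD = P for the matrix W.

W = [[-4, 2], [4, -3], [3, -2]]

W = L⁻¹PD⁻¹ (apply L⁻¹ on the left and D⁻¹ on the right).
det L = 1, so L⁻¹ = [[-4, -12, -13], [-4, -13, -14], [3, 9, 10]].
det D = -2; the adjugate gives D⁻¹ = [[2, -1], [3/2, -1]].
L⁻¹P = [[-2, 0], [-1, 4], [0, 2]].
W = (L⁻¹P)D⁻¹ = [[-4, 2], [4, -3], [3, -2]].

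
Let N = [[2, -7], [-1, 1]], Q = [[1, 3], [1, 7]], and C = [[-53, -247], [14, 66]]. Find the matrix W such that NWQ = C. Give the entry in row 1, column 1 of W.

Left-multiply by N⁻¹ and right-multiply by Q⁻¹: W = N⁻¹CQ⁻¹.
det N = -5, so N⁻¹ = [[-1/5, -7/5], [-1/5, -2/5]].
Q has determinant 4; Q⁻¹ = [[7/4, -3/4], [-1/4, 1/4]].
N⁻¹C = [[-9, -43], [5, 23]].
W = (N⁻¹C)Q⁻¹ = [[-5, -4], [3, 2]].

-5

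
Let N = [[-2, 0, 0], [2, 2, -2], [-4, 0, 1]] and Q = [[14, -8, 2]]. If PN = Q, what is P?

Right-multiplying both sides by N⁻¹ gives P = QN⁻¹.
det N = -4; the adjugate gives N⁻¹ = [[-1/2, 0, 0], [-3/2, 1/2, 1], [-2, 0, 1]].
P = QN⁻¹ = [[14, -8, 2]] · [[-1/2, 0, 0], [-3/2, 1/2, 1], [-2, 0, 1]] = [[1, -4, -6]].

P = [[1, -4, -6]]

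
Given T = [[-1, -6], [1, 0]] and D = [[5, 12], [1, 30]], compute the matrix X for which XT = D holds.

Right-multiplying both sides by T⁻¹ gives X = DT⁻¹.
det T = 6; the adjugate gives T⁻¹ = [[0, 1], [-1/6, -1/6]].
X = DT⁻¹ = [[5, 12], [1, 30]] · [[0, 1], [-1/6, -1/6]] = [[-2, 3], [-5, -4]].

X = [[-2, 3], [-5, -4]]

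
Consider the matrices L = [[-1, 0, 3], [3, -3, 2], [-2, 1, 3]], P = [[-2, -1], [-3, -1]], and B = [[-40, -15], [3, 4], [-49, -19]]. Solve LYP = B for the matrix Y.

Y = [[-5, 2], [-2, 3], [0, 4]]

Y = L⁻¹BP⁻¹ (apply L⁻¹ on the left and P⁻¹ on the right).
det L = 2, so L⁻¹ = [[-11/2, 3/2, 9/2], [-13/2, 3/2, 11/2], [-3/2, 1/2, 3/2]].
det P = -1, so P⁻¹ = [[1, -1], [-3, 2]].
L⁻¹B = [[4, 3], [-5, -1], [-12, -4]].
Y = (L⁻¹B)P⁻¹ = [[-5, 2], [-2, 3], [0, 4]].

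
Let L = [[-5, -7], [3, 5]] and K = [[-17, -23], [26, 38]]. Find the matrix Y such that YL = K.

Y = [[4, 1], [-4, 2]]

L is on the right of Y, so right-multiply by L⁻¹: Y = KL⁻¹.
L has determinant -4; L⁻¹ = [[-5/4, -7/4], [3/4, 5/4]].
Y = KL⁻¹ = [[-17, -23], [26, 38]] · [[-5/4, -7/4], [3/4, 5/4]] = [[4, 1], [-4, 2]].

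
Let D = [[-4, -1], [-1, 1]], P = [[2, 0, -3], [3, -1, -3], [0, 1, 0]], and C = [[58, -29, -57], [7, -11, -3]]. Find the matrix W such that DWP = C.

W = [[1, -5, 3], [-3, 0, -3]]

Left-multiply by D⁻¹ and right-multiply by P⁻¹: W = D⁻¹CP⁻¹.
det D = -5; the adjugate gives D⁻¹ = [[-1/5, -1/5], [-1/5, 4/5]].
det P = -3, so P⁻¹ = [[-1, 1, 1], [0, 0, 1], [-1, 2/3, 2/3]].
D⁻¹C = [[-13, 8, 12], [-6, -3, 9]].
W = (D⁻¹C)P⁻¹ = [[1, -5, 3], [-3, 0, -3]].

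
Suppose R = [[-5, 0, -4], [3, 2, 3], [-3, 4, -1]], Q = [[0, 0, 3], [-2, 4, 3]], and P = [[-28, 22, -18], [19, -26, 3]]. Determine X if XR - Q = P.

XR = P + Q = [[-28, 22, -15], [17, -22, 6]].
R is on the right of X, so right-multiply by R⁻¹: X = (P + Q)R⁻¹.
R has determinant -2; R⁻¹ = [[7, 8, -4], [3, 7/2, -3/2], [-9, -10, 5]].
X = (P + Q)R⁻¹ = [[5, 3, 4], [-1, -1, -5]].

X = [[5, 3, 4], [-1, -1, -5]]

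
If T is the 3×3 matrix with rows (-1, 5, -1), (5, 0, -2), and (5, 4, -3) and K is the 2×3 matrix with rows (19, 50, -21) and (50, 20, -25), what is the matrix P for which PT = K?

P = [[6, 0, 5], [0, 5, 5]]

Right-multiplying both sides by T⁻¹ gives P = KT⁻¹.
det T = -3, so T⁻¹ = [[-8/3, -11/3, 10/3], [-5/3, -8/3, 7/3], [-20/3, -29/3, 25/3]].
P = KT⁻¹ = [[19, 50, -21], [50, 20, -25]] · [[-8/3, -11/3, 10/3], [-5/3, -8/3, 7/3], [-20/3, -29/3, 25/3]] = [[6, 0, 5], [0, 5, 5]].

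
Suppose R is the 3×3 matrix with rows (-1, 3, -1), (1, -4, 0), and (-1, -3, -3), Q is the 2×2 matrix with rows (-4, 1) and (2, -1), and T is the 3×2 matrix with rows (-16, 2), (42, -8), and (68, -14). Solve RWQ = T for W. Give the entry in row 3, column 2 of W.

W = R⁻¹TQ⁻¹ (apply R⁻¹ on the left and Q⁻¹ on the right).
R has determinant 4; R⁻¹ = [[3, 3, -1], [3/4, 1/2, -1/4], [-7/4, -3/2, 1/4]].
det Q = 2; the adjugate gives Q⁻¹ = [[-1/2, -1/2], [-1, -2]].
R⁻¹T = [[10, -4], [-8, 1], [-18, 5]].
W = (R⁻¹T)Q⁻¹ = [[-1, 3], [3, 2], [4, -1]].

-1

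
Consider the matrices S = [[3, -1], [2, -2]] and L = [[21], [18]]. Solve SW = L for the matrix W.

S is on the left of W, so left-multiply by S⁻¹: W = S⁻¹L.
S has determinant -4; S⁻¹ = [[1/2, -1/4], [1/2, -3/4]].
W = S⁻¹L = [[1/2, -1/4], [1/2, -3/4]] · [[21], [18]] = [[6], [-3]].

W = [[6], [-3]]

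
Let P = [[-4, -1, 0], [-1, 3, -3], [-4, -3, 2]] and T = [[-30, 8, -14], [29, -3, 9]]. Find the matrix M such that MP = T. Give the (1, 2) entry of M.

Right-multiplying both sides by P⁻¹ gives M = TP⁻¹.
det P = -2, so P⁻¹ = [[3/2, -1, -3/2], [-7, 4, 6], [-15/2, 4, 13/2]].
M = TP⁻¹ = [[-30, 8, -14], [29, -3, 9]] · [[3/2, -1, -3/2], [-7, 4, 6], [-15/2, 4, 13/2]] = [[4, 6, 2], [-3, -5, -3]].

6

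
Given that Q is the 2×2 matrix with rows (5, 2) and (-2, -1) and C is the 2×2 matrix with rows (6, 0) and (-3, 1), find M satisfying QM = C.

M = [[0, 2], [3, -5]]

Left-multiplying both sides by Q⁻¹ gives M = Q⁻¹C.
det Q = -1; the adjugate gives Q⁻¹ = [[1, 2], [-2, -5]].
M = Q⁻¹C = [[1, 2], [-2, -5]] · [[6, 0], [-3, 1]] = [[0, 2], [3, -5]].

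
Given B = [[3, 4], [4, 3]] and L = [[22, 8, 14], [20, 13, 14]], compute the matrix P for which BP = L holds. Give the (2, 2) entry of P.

B is on the left of P, so left-multiply by B⁻¹: P = B⁻¹L.
det B = -7, so B⁻¹ = [[-3/7, 4/7], [4/7, -3/7]].
P = B⁻¹L = [[-3/7, 4/7], [4/7, -3/7]] · [[22, 8, 14], [20, 13, 14]] = [[2, 4, 2], [4, -1, 2]].

-1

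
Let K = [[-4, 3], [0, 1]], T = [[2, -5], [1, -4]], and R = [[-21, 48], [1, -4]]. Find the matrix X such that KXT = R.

X = [[3, 0], [0, 1]]

X = K⁻¹RT⁻¹ (apply K⁻¹ on the left and T⁻¹ on the right).
det K = -4; the adjugate gives K⁻¹ = [[-1/4, 3/4], [0, 1]].
det T = -3; the adjugate gives T⁻¹ = [[4/3, -5/3], [1/3, -2/3]].
K⁻¹R = [[6, -15], [1, -4]].
X = (K⁻¹R)T⁻¹ = [[3, 0], [0, 1]].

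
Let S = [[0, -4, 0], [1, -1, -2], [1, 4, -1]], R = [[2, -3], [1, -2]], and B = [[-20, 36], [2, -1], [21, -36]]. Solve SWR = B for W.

W = S⁻¹BR⁻¹ (apply S⁻¹ on the left and R⁻¹ on the right).
det S = 4, so S⁻¹ = [[9/4, -1, 2], [-1/4, 0, 0], [5/4, -1, 1]].
det R = -1; the adjugate gives R⁻¹ = [[2, -3], [1, -2]].
S⁻¹B = [[-5, 10], [5, -9], [-6, 10]].
W = (S⁻¹B)R⁻¹ = [[0, -5], [1, 3], [-2, -2]].

W = [[0, -5], [1, 3], [-2, -2]]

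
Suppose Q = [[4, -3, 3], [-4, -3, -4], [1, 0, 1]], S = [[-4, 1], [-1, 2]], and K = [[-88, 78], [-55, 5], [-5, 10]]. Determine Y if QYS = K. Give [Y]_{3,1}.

1

Y = Q⁻¹KS⁻¹ (apply Q⁻¹ on the left and S⁻¹ on the right).
det Q = -3, so Q⁻¹ = [[1, -1, -7], [0, -1/3, -4/3], [-1, 1, 8]].
det S = -7, so S⁻¹ = [[-2/7, 1/7], [-1/7, 4/7]].
Q⁻¹K = [[2, 3], [25, -15], [-7, 7]].
Y = (Q⁻¹K)S⁻¹ = [[-1, 2], [-5, -5], [1, 3]].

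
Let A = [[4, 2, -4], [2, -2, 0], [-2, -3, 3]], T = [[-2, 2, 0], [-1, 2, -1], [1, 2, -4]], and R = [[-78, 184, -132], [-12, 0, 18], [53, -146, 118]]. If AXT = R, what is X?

X = [[3, 3, 2], [3, 0, 5], [-5, -4, -2]]

Left-multiply by A⁻¹ and right-multiply by T⁻¹: X = A⁻¹RT⁻¹.
A has determinant 4; A⁻¹ = [[-3/2, 3/2, -2], [-3/2, 1, -2], [-5/2, 2, -3]].
T has determinant 2; T⁻¹ = [[-3, 4, -1], [-5/2, 4, -1], [-2, 3, -1]].
A⁻¹R = [[-7, 16, -11], [-1, 16, -20], [12, -22, 12]].
X = (A⁻¹R)T⁻¹ = [[3, 3, 2], [3, 0, 5], [-5, -4, -2]].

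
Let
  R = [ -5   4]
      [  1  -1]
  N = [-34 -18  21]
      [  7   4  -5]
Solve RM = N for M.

M = [[6, 2, -1], [-1, -2, 4]]

Left-multiplying both sides by R⁻¹ gives M = R⁻¹N.
det R = 1; the adjugate gives R⁻¹ = [[-1, -4], [-1, -5]].
M = R⁻¹N = [[-1, -4], [-1, -5]] · [[-34, -18, 21], [7, 4, -5]] = [[6, 2, -1], [-1, -2, 4]].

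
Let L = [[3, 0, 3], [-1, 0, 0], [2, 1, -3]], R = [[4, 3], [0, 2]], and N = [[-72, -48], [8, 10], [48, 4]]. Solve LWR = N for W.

W = L⁻¹NR⁻¹ (apply L⁻¹ on the left and R⁻¹ on the right).
det L = -3; the adjugate gives L⁻¹ = [[0, -1, 0], [1, 5, 1], [1/3, 1, 0]].
det R = 8; the adjugate gives R⁻¹ = [[1/4, -3/8], [0, 1/2]].
L⁻¹N = [[-8, -10], [16, 6], [-16, -6]].
W = (L⁻¹N)R⁻¹ = [[-2, -2], [4, -3], [-4, 3]].

W = [[-2, -2], [4, -3], [-4, 3]]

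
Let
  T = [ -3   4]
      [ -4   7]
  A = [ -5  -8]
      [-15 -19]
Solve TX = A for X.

X = [[-5, -4], [-5, -5]]

Since T multiplies X on the left, X = T⁻¹A.
T has determinant -5; T⁻¹ = [[-7/5, 4/5], [-4/5, 3/5]].
X = T⁻¹A = [[-7/5, 4/5], [-4/5, 3/5]] · [[-5, -8], [-15, -19]] = [[-5, -4], [-5, -5]].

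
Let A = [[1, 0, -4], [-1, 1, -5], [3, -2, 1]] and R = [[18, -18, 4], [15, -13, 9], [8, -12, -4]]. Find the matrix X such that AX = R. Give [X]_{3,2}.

Since A multiplies X on the left, X = A⁻¹R.
det A = -5, so A⁻¹ = [[9/5, -8/5, -4/5], [14/5, -13/5, -9/5], [1/5, -2/5, -1/5]].
X = A⁻¹R = [[9/5, -8/5, -4/5], [14/5, -13/5, -9/5], [1/5, -2/5, -1/5]] · [[18, -18, 4], [15, -13, 9], [8, -12, -4]] = [[2, -2, -4], [-3, 5, -5], [-4, 4, -2]].

4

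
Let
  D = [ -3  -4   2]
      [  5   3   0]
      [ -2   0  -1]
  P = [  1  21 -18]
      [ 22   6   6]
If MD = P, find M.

Right-multiplying both sides by D⁻¹ gives M = PD⁻¹.
D has determinant 1; D⁻¹ = [[-3, -4, -6], [5, 7, 10], [6, 8, 11]].
M = PD⁻¹ = [[1, 21, -18], [22, 6, 6]] · [[-3, -4, -6], [5, 7, 10], [6, 8, 11]] = [[-6, -1, 6], [0, 2, -6]].

M = [[-6, -1, 6], [0, 2, -6]]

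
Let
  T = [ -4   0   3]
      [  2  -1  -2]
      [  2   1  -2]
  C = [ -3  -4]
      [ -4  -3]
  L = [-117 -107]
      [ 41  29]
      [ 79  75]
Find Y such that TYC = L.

Y = [[-5, -3], [-5, -1], [-3, 3]]

Left-multiply by T⁻¹ and right-multiply by C⁻¹: Y = T⁻¹LC⁻¹.
T has determinant -4; T⁻¹ = [[-1, -3/4, -3/4], [0, -1/2, 1/2], [-1, -1, -1]].
det C = -7; the adjugate gives C⁻¹ = [[3/7, -4/7], [-4/7, 3/7]].
T⁻¹L = [[27, 29], [19, 23], [-3, 3]].
Y = (T⁻¹L)C⁻¹ = [[-5, -3], [-5, -1], [-3, 3]].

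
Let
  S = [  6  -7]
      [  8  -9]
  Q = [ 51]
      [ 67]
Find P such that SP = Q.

P = [[5], [-3]]

Since S multiplies P on the left, P = S⁻¹Q.
det S = 2, so S⁻¹ = [[-9/2, 7/2], [-4, 3]].
P = S⁻¹Q = [[-9/2, 7/2], [-4, 3]] · [[51], [67]] = [[5], [-3]].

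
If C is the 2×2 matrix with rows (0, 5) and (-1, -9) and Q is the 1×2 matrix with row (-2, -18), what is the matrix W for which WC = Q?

Right-multiplying both sides by C⁻¹ gives W = QC⁻¹.
C has determinant 5; C⁻¹ = [[-9/5, -1], [1/5, 0]].
W = QC⁻¹ = [[-2, -18]] · [[-9/5, -1], [1/5, 0]] = [[0, 2]].

W = [[0, 2]]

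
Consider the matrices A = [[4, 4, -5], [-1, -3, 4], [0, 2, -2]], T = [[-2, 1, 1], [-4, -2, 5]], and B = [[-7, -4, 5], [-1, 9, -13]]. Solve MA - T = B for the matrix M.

M = [[-2, 1, 4], [-2, -3, 3]]

MA = B + T = [[-9, -3, 6], [-5, 7, -8]].
A is on the right of M, so right-multiply by A⁻¹: M = (B + T)A⁻¹.
det A = -6; the adjugate gives A⁻¹ = [[1/3, 1/3, -1/6], [1/3, 4/3, 11/6], [1/3, 4/3, 4/3]].
M = (B + T)A⁻¹ = [[-2, 1, 4], [-2, -3, 3]].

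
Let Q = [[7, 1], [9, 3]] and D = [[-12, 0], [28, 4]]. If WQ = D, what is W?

Q is on the right of W, so right-multiply by Q⁻¹: W = DQ⁻¹.
Q has determinant 12; Q⁻¹ = [[1/4, -1/12], [-3/4, 7/12]].
W = DQ⁻¹ = [[-12, 0], [28, 4]] · [[1/4, -1/12], [-3/4, 7/12]] = [[-3, 1], [4, 0]].

W = [[-3, 1], [4, 0]]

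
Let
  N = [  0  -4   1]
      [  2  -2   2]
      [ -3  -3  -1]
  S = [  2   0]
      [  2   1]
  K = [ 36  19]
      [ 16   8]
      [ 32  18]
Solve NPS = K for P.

P = [[1, -3], [0, -4], [-1, 3]]

P = N⁻¹KS⁻¹ (apply N⁻¹ on the left and S⁻¹ on the right).
det N = 4; the adjugate gives N⁻¹ = [[2, -7/4, -3/2], [-1, 3/4, 1/2], [-3, 3, 2]].
det S = 2; the adjugate gives S⁻¹ = [[1/2, 0], [-1, 1]].
N⁻¹K = [[-4, -3], [-8, -4], [4, 3]].
P = (N⁻¹K)S⁻¹ = [[1, -3], [0, -4], [-1, 3]].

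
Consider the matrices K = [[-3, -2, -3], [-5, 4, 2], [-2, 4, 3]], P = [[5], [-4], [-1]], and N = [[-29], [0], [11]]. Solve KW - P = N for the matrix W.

KW = N + P = [[-24], [-4], [10]].
Left-multiplying both sides by K⁻¹ gives W = K⁻¹(N + P).
K has determinant 2; K⁻¹ = [[2, -3, 4], [11/2, -15/2, 21/2], [-6, 8, -11]].
W = K⁻¹(N + P) = [[4], [3], [2]].

W = [[4], [3], [2]]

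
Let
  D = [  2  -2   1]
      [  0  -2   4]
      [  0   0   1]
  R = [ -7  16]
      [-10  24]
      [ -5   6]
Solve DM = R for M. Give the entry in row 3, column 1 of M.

-5

D is on the left of M, so left-multiply by D⁻¹: M = D⁻¹R.
det D = -4; the adjugate gives D⁻¹ = [[1/2, -1/2, 3/2], [0, -1/2, 2], [0, 0, 1]].
M = D⁻¹R = [[1/2, -1/2, 3/2], [0, -1/2, 2], [0, 0, 1]] · [[-7, 16], [-10, 24], [-5, 6]] = [[-6, 5], [-5, 0], [-5, 6]].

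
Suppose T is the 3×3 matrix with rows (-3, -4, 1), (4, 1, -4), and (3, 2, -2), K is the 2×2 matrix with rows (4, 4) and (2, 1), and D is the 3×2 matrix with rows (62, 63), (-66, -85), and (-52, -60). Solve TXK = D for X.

X = [[-1, 0], [-2, -1], [5, -5]]

Isolating X: multiply by T⁻¹ from the left and K⁻¹ from the right, so X = T⁻¹DK⁻¹.
det T = 3; the adjugate gives T⁻¹ = [[2, -2, 5], [-4/3, 1, -8/3], [5/3, -2, 13/3]].
K has determinant -4; K⁻¹ = [[-1/4, 1], [1/2, -1]].
T⁻¹D = [[-4, -4], [-10, -9], [10, 15]].
X = (T⁻¹D)K⁻¹ = [[-1, 0], [-2, -1], [5, -5]].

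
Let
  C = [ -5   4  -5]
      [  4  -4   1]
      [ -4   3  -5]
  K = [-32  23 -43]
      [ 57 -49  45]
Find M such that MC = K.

Right-multiplying both sides by C⁻¹ gives M = KC⁻¹.
det C = -1, so C⁻¹ = [[-17, -5, 16], [-16, -5, 15], [4, 1, -4]].
M = KC⁻¹ = [[-32, 23, -43], [57, -49, 45]] · [[-17, -5, 16], [-16, -5, 15], [4, 1, -4]] = [[4, 2, 5], [-5, 5, -3]].

M = [[4, 2, 5], [-5, 5, -3]]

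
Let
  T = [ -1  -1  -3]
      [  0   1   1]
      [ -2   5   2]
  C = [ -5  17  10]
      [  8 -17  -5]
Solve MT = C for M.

Right-multiplying both sides by T⁻¹ gives M = CT⁻¹.
det T = -1; the adjugate gives T⁻¹ = [[3, 13, -2], [2, 8, -1], [-2, -7, 1]].
M = CT⁻¹ = [[-5, 17, 10], [8, -17, -5]] · [[3, 13, -2], [2, 8, -1], [-2, -7, 1]] = [[-1, 1, 3], [0, 3, -4]].

M = [[-1, 1, 3], [0, 3, -4]]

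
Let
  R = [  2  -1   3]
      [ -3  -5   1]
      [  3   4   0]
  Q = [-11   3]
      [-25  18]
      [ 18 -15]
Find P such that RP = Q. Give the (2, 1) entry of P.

R is on the left of P, so left-multiply by R⁻¹: P = R⁻¹Q.
det R = -2, so R⁻¹ = [[2, -6, -7], [-3/2, 9/2, 11/2], [-3/2, 11/2, 13/2]].
P = R⁻¹Q = [[2, -6, -7], [-3/2, 9/2, 11/2], [-3/2, 11/2, 13/2]] · [[-11, 3], [-25, 18], [18, -15]] = [[2, 3], [3, -6], [-4, -3]].

3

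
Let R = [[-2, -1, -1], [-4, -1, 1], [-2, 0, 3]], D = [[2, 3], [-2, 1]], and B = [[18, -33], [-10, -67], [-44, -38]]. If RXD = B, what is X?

Isolating X: multiply by R⁻¹ from the left and D⁻¹ from the right, so X = R⁻¹BD⁻¹.
det R = -2, so R⁻¹ = [[3/2, -3/2, 1], [-5, 4, -3], [1, -1, 1]].
det D = 8; the adjugate gives D⁻¹ = [[1/8, -3/8], [1/4, 1/4]].
R⁻¹B = [[-2, 13], [2, 11], [-16, -4]].
X = (R⁻¹B)D⁻¹ = [[3, 4], [3, 2], [-3, 5]].

X = [[3, 4], [3, 2], [-3, 5]]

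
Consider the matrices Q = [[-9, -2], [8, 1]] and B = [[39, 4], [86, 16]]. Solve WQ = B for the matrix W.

W = [[1, 6], [-6, 4]]

Since Q sits to the right of W, W = BQ⁻¹.
Q has determinant 7; Q⁻¹ = [[1/7, 2/7], [-8/7, -9/7]].
W = BQ⁻¹ = [[39, 4], [86, 16]] · [[1/7, 2/7], [-8/7, -9/7]] = [[1, 6], [-6, 4]].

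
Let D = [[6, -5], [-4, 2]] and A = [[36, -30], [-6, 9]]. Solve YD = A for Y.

Y = [[6, 0], [-3, -3]]

Right-multiplying both sides by D⁻¹ gives Y = AD⁻¹.
D has determinant -8; D⁻¹ = [[-1/4, -5/8], [-1/2, -3/4]].
Y = AD⁻¹ = [[36, -30], [-6, 9]] · [[-1/4, -5/8], [-1/2, -3/4]] = [[6, 0], [-3, -3]].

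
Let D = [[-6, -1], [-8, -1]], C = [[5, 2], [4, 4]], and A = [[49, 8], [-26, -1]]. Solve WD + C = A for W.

WD = A − C = [[44, 6], [-30, -5]].
D is on the right of W, so right-multiply by D⁻¹: W = (A − C)D⁻¹.
det D = -2, so D⁻¹ = [[1/2, -1/2], [-4, 3]].
W = (A − C)D⁻¹ = [[-2, -4], [5, 0]].

W = [[-2, -4], [5, 0]]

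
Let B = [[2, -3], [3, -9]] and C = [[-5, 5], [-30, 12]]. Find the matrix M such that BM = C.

B is on the left of M, so left-multiply by B⁻¹: M = B⁻¹C.
det B = -9, so B⁻¹ = [[1, -1/3], [1/3, -2/9]].
M = B⁻¹C = [[1, -1/3], [1/3, -2/9]] · [[-5, 5], [-30, 12]] = [[5, 1], [5, -1]].

M = [[5, 1], [5, -1]]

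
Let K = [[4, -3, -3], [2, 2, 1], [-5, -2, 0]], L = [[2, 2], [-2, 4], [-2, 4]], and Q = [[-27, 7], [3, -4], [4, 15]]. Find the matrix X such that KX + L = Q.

KX = Q − L = [[-29, 5], [5, -8], [6, 11]].
K is on the left of X, so left-multiply by K⁻¹: X = K⁻¹(Q − L).
det K = 5, so K⁻¹ = [[2/5, 6/5, 3/5], [-1, -3, -2], [6/5, 23/5, 14/5]].
X = K⁻¹(Q − L) = [[-2, -1], [2, -3], [5, 0]].

X = [[-2, -1], [2, -3], [5, 0]]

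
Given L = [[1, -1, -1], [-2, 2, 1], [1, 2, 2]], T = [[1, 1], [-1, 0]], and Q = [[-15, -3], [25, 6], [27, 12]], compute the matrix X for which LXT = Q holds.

Left-multiply by L⁻¹ and right-multiply by T⁻¹: X = L⁻¹QT⁻¹.
det L = 3; the adjugate gives L⁻¹ = [[2/3, 0, 1/3], [5/3, 1, 1/3], [-2, -1, 0]].
T has determinant 1; T⁻¹ = [[0, -1], [1, 1]].
L⁻¹Q = [[-1, 2], [9, 5], [5, 0]].
X = (L⁻¹Q)T⁻¹ = [[2, 3], [5, -4], [0, -5]].

X = [[2, 3], [5, -4], [0, -5]]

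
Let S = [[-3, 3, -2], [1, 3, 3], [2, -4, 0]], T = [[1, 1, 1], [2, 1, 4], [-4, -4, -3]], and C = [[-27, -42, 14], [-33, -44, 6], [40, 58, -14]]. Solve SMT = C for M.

Isolating M: multiply by S⁻¹ from the left and T⁻¹ from the right, so M = S⁻¹CT⁻¹.
det S = 2, so S⁻¹ = [[6, 4, 15/2], [3, 2, 7/2], [-5, -3, -6]].
T has determinant -1; T⁻¹ = [[-13, 1, -3], [10, -1, 2], [4, 0, 1]].
S⁻¹C = [[6, 7, 3], [-7, -11, 5], [-6, -6, -4]].
M = (S⁻¹C)T⁻¹ = [[4, -1, -1], [1, 4, 4], [2, 0, 2]].

M = [[4, -1, -1], [1, 4, 4], [2, 0, 2]]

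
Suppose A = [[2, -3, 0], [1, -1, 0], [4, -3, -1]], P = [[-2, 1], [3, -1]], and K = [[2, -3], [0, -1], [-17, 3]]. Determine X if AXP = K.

Left-multiply by A⁻¹ and right-multiply by P⁻¹: X = A⁻¹KP⁻¹.
A has determinant -1; A⁻¹ = [[-1, 3, 0], [-1, 2, 0], [-1, 6, -1]].
det P = -1; the adjugate gives P⁻¹ = [[1, 1], [3, 2]].
A⁻¹K = [[-2, 0], [-2, 1], [15, -6]].
X = (A⁻¹K)P⁻¹ = [[-2, -2], [1, 0], [-3, 3]].

X = [[-2, -2], [1, 0], [-3, 3]]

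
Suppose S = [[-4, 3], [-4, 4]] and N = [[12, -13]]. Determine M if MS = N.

M = [[1, -4]]

Right-multiplying both sides by S⁻¹ gives M = NS⁻¹.
det S = -4, so S⁻¹ = [[-1, 3/4], [-1, 1]].
M = NS⁻¹ = [[12, -13]] · [[-1, 3/4], [-1, 1]] = [[1, -4]].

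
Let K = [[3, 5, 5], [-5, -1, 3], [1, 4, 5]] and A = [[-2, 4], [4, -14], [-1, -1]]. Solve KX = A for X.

K is on the left of X, so left-multiply by K⁻¹: X = K⁻¹A.
K has determinant -6; K⁻¹ = [[17/6, 5/6, -10/3], [-14/3, -5/3, 17/3], [19/6, 7/6, -11/3]].
X = K⁻¹A = [[17/6, 5/6, -10/3], [-14/3, -5/3, 17/3], [19/6, 7/6, -11/3]] · [[-2, 4], [4, -14], [-1, -1]] = [[1, 3], [-3, -1], [2, 0]].

X = [[1, 3], [-3, -1], [2, 0]]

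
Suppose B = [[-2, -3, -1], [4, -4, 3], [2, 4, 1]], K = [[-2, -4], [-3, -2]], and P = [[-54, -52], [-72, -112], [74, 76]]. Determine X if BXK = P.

X = B⁻¹PK⁻¹ (apply B⁻¹ on the left and K⁻¹ on the right).
B has determinant 2; B⁻¹ = [[-8, -1/2, -13/2], [1, 0, 1], [12, 1, 10]].
det K = -8, so K⁻¹ = [[1/4, -1/2], [-3/8, 1/4]].
B⁻¹P = [[-13, -22], [20, 24], [20, 24]].
X = (B⁻¹P)K⁻¹ = [[5, 1], [-4, -4], [-4, -4]].

X = [[5, 1], [-4, -4], [-4, -4]]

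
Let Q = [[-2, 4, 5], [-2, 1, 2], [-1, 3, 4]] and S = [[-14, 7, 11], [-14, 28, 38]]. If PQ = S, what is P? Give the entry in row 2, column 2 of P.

Right-multiplying both sides by Q⁻¹ gives P = SQ⁻¹.
Q has determinant 3; Q⁻¹ = [[-2/3, -1/3, 1], [2, -1, -2], [-5/3, 2/3, 2]].
P = SQ⁻¹ = [[-14, 7, 11], [-14, 28, 38]] · [[-2/3, -1/3, 1], [2, -1, -2], [-5/3, 2/3, 2]] = [[5, 5, -6], [2, 2, 6]].

2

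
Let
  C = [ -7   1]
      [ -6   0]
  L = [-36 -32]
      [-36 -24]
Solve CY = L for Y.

Left-multiplying both sides by C⁻¹ gives Y = C⁻¹L.
C has determinant 6; C⁻¹ = [[0, -1/6], [1, -7/6]].
Y = C⁻¹L = [[0, -1/6], [1, -7/6]] · [[-36, -32], [-36, -24]] = [[6, 4], [6, -4]].

Y = [[6, 4], [6, -4]]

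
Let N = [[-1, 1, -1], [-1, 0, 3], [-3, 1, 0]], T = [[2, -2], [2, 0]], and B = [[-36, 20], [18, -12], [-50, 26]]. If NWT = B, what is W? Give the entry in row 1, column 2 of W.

W = N⁻¹BT⁻¹ (apply N⁻¹ on the left and T⁻¹ on the right).
det N = -5; the adjugate gives N⁻¹ = [[3/5, 1/5, -3/5], [9/5, 3/5, -4/5], [1/5, 2/5, -1/5]].
det T = 4, so T⁻¹ = [[0, 1/2], [-1/2, 1/2]].
N⁻¹B = [[12, -6], [-14, 8], [10, -6]].
W = (N⁻¹B)T⁻¹ = [[3, 3], [-4, -3], [3, 2]].

3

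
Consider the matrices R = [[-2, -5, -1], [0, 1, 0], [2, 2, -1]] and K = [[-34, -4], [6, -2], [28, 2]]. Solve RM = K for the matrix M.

R is on the left of M, so left-multiply by R⁻¹: M = R⁻¹K.
det R = 4; the adjugate gives R⁻¹ = [[-1/4, -7/4, 1/4], [0, 1, 0], [-1/2, -3/2, -1/2]].
M = R⁻¹K = [[-1/4, -7/4, 1/4], [0, 1, 0], [-1/2, -3/2, -1/2]] · [[-34, -4], [6, -2], [28, 2]] = [[5, 5], [6, -2], [-6, 4]].

M = [[5, 5], [6, -2], [-6, 4]]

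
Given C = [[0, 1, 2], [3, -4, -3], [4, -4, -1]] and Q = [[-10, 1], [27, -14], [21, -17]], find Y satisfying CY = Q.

Y = [[4, -5], [0, -1], [-5, 1]]

C is on the left of Y, so left-multiply by C⁻¹: Y = C⁻¹Q.
det C = -1; the adjugate gives C⁻¹ = [[8, 7, -5], [9, 8, -6], [-4, -4, 3]].
Y = C⁻¹Q = [[8, 7, -5], [9, 8, -6], [-4, -4, 3]] · [[-10, 1], [27, -14], [21, -17]] = [[4, -5], [0, -1], [-5, 1]].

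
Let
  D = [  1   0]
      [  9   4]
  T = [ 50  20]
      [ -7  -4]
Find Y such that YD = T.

Y = [[5, 5], [2, -1]]

D is on the right of Y, so right-multiply by D⁻¹: Y = TD⁻¹.
det D = 4; the adjugate gives D⁻¹ = [[1, 0], [-9/4, 1/4]].
Y = TD⁻¹ = [[50, 20], [-7, -4]] · [[1, 0], [-9/4, 1/4]] = [[5, 5], [2, -1]].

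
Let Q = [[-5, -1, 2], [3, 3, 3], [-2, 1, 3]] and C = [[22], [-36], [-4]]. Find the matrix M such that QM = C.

Left-multiplying both sides by Q⁻¹ gives M = Q⁻¹C.
det Q = 3; the adjugate gives Q⁻¹ = [[2, 5/3, -3], [-5, -11/3, 7], [3, 7/3, -4]].
M = Q⁻¹C = [[2, 5/3, -3], [-5, -11/3, 7], [3, 7/3, -4]] · [[22], [-36], [-4]] = [[-4], [-6], [-2]].

M = [[-4], [-6], [-2]]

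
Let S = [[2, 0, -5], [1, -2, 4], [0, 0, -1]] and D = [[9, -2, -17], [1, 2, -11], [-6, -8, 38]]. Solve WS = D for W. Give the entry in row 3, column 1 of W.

Since S sits to the right of W, W = DS⁻¹.
det S = 4; the adjugate gives S⁻¹ = [[1/2, 0, -5/2], [1/4, -1/2, -13/4], [0, 0, -1]].
W = DS⁻¹ = [[9, -2, -17], [1, 2, -11], [-6, -8, 38]] · [[1/2, 0, -5/2], [1/4, -1/2, -13/4], [0, 0, -1]] = [[4, 1, 1], [1, -1, 2], [-5, 4, 3]].

-5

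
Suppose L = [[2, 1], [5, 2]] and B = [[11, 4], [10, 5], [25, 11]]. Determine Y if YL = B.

Right-multiplying both sides by L⁻¹ gives Y = BL⁻¹.
det L = -1; the adjugate gives L⁻¹ = [[-2, 1], [5, -2]].
Y = BL⁻¹ = [[11, 4], [10, 5], [25, 11]] · [[-2, 1], [5, -2]] = [[-2, 3], [5, 0], [5, 3]].

Y = [[-2, 3], [5, 0], [5, 3]]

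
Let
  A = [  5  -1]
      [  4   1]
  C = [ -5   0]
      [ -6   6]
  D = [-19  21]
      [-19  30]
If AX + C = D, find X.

AX = D − C = [[-14, 21], [-13, 24]].
Left-multiplying both sides by A⁻¹ gives X = A⁻¹(D − C).
det A = 9; the adjugate gives A⁻¹ = [[1/9, 1/9], [-4/9, 5/9]].
X = A⁻¹(D − C) = [[-3, 5], [-1, 4]].

X = [[-3, 5], [-1, 4]]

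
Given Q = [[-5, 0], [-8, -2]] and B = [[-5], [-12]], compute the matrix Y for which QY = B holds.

Y = [[1], [2]]

Q is on the left of Y, so left-multiply by Q⁻¹: Y = Q⁻¹B.
det Q = 10, so Q⁻¹ = [[-1/5, 0], [4/5, -1/2]].
Y = Q⁻¹B = [[-1/5, 0], [4/5, -1/2]] · [[-5], [-12]] = [[1], [2]].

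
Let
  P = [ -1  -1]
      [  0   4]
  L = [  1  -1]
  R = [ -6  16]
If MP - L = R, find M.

MP = R + L = [[-5, 15]].
Since P sits to the right of M, M = (R + L)P⁻¹.
det P = -4, so P⁻¹ = [[-1, -1/4], [0, 1/4]].
M = (R + L)P⁻¹ = [[5, 5]].

M = [[5, 5]]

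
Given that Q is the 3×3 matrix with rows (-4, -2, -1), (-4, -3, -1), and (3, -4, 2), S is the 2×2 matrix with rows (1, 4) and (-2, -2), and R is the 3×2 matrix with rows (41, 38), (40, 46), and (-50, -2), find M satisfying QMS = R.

M = [[2, 5], [-3, -2], [-1, 5]]

Isolating M: multiply by Q⁻¹ from the left and S⁻¹ from the right, so M = Q⁻¹RS⁻¹.
det Q = 5, so Q⁻¹ = [[-2, 8/5, -1/5], [1, -1, 0], [5, -22/5, 4/5]].
det S = 6; the adjugate gives S⁻¹ = [[-1/3, -2/3], [1/3, 1/6]].
Q⁻¹R = [[-8, -2], [1, -8], [-11, -14]].
M = (Q⁻¹R)S⁻¹ = [[2, 5], [-3, -2], [-1, 5]].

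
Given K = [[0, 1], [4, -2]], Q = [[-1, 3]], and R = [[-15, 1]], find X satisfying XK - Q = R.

XK = R + Q = [[-16, 4]].
Right-multiplying both sides by K⁻¹ gives X = (R + Q)K⁻¹.
det K = -4, so K⁻¹ = [[1/2, 1/4], [1, 0]].
X = (R + Q)K⁻¹ = [[-4, -4]].

X = [[-4, -4]]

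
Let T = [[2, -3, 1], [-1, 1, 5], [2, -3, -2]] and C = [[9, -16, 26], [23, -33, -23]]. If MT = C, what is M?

M = [[5, 5, 2], [4, -3, 6]]

Right-multiplying both sides by T⁻¹ gives M = CT⁻¹.
T has determinant 3; T⁻¹ = [[13/3, -3, -16/3], [8/3, -2, -11/3], [1/3, 0, -1/3]].
M = CT⁻¹ = [[9, -16, 26], [23, -33, -23]] · [[13/3, -3, -16/3], [8/3, -2, -11/3], [1/3, 0, -1/3]] = [[5, 5, 2], [4, -3, 6]].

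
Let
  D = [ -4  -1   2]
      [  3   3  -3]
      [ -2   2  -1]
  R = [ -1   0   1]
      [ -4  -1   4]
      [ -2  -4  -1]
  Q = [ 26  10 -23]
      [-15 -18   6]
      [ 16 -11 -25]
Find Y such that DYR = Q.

Left-multiply by D⁻¹ and right-multiply by R⁻¹: Y = D⁻¹QR⁻¹.
D has determinant 3; D⁻¹ = [[1, 1, -1], [3, 8/3, -2], [4, 10/3, -3]].
det R = -3; the adjugate gives R⁻¹ = [[-17/3, 4/3, -1/3], [4, -1, 0], [-14/3, 4/3, -1/3]].
D⁻¹Q = [[-5, 3, 8], [6, 4, -3], [6, 13, 3]].
Y = (D⁻¹Q)R⁻¹ = [[3, 1, -1], [-4, 0, -1], [4, -1, -3]].

Y = [[3, 1, -1], [-4, 0, -1], [4, -1, -3]]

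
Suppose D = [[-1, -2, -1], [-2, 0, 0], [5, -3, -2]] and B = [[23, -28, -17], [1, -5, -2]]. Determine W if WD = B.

W = [[5, 1, 6], [4, -5, -1]]

Right-multiplying both sides by D⁻¹ gives W = BD⁻¹.
det D = 2; the adjugate gives D⁻¹ = [[0, -1/2, 0], [-2, 7/2, 1], [3, -13/2, -2]].
W = BD⁻¹ = [[23, -28, -17], [1, -5, -2]] · [[0, -1/2, 0], [-2, 7/2, 1], [3, -13/2, -2]] = [[5, 1, 6], [4, -5, -1]].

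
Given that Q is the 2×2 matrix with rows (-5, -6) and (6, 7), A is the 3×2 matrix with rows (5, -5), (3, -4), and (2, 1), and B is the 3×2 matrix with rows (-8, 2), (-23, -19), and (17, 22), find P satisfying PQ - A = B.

PQ = B + A = [[-3, -3], [-20, -23], [19, 23]].
Right-multiplying both sides by Q⁻¹ gives P = (B + A)Q⁻¹.
det Q = 1, so Q⁻¹ = [[7, 6], [-6, -5]].
P = (B + A)Q⁻¹ = [[-3, -3], [-2, -5], [-5, -1]].

P = [[-3, -3], [-2, -5], [-5, -1]]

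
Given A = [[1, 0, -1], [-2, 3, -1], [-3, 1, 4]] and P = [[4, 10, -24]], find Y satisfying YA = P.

Y = [[-1, 5, -5]]

A is on the right of Y, so right-multiply by A⁻¹: Y = PA⁻¹.
det A = 6; the adjugate gives A⁻¹ = [[13/6, -1/6, 1/2], [11/6, 1/6, 1/2], [7/6, -1/6, 1/2]].
Y = PA⁻¹ = [[4, 10, -24]] · [[13/6, -1/6, 1/2], [11/6, 1/6, 1/2], [7/6, -1/6, 1/2]] = [[-1, 5, -5]].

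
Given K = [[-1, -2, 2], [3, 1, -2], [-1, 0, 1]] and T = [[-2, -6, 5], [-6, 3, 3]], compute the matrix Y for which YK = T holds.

Right-multiplying both sides by K⁻¹ gives Y = TK⁻¹.
det K = 3, so K⁻¹ = [[1/3, 2/3, 2/3], [-1/3, 1/3, 4/3], [1/3, 2/3, 5/3]].
Y = TK⁻¹ = [[-2, -6, 5], [-6, 3, 3]] · [[1/3, 2/3, 2/3], [-1/3, 1/3, 4/3], [1/3, 2/3, 5/3]] = [[3, 0, -1], [-2, -1, 5]].

Y = [[3, 0, -1], [-2, -1, 5]]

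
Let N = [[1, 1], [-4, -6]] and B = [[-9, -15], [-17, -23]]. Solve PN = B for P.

N is on the right of P, so right-multiply by N⁻¹: P = BN⁻¹.
det N = -2, so N⁻¹ = [[3, 1/2], [-2, -1/2]].
P = BN⁻¹ = [[-9, -15], [-17, -23]] · [[3, 1/2], [-2, -1/2]] = [[3, 3], [-5, 3]].

P = [[3, 3], [-5, 3]]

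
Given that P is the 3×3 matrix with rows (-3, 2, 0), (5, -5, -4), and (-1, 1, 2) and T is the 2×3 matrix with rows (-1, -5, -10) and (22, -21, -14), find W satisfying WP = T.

Right-multiplying both sides by P⁻¹ gives W = TP⁻¹.
det P = 6; the adjugate gives P⁻¹ = [[-1, -2/3, -4/3], [-1, -1, -2], [0, 1/6, 5/6]].
W = TP⁻¹ = [[-1, -5, -10], [22, -21, -14]] · [[-1, -2/3, -4/3], [-1, -1, -2], [0, 1/6, 5/6]] = [[6, 4, 3], [-1, 4, 1]].

W = [[6, 4, 3], [-1, 4, 1]]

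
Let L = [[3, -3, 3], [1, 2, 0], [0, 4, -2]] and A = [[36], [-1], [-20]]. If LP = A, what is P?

L is on the left of P, so left-multiply by L⁻¹: P = L⁻¹A.
det L = -6, so L⁻¹ = [[2/3, -1, 1], [-1/3, 1, -1/2], [-2/3, 2, -3/2]].
P = L⁻¹A = [[2/3, -1, 1], [-1/3, 1, -1/2], [-2/3, 2, -3/2]] · [[36], [-1], [-20]] = [[5], [-3], [4]].

P = [[5], [-3], [4]]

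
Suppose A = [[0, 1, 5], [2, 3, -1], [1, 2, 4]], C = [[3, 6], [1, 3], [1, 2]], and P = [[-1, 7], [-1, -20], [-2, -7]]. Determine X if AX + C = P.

AX = P − C = [[-4, 1], [-2, -23], [-3, -9]].
Since A multiplies X on the left, X = A⁻¹(P − C).
det A = -4; the adjugate gives A⁻¹ = [[-7/2, -3/2, 4], [9/4, 5/4, -5/2], [-1/4, -1/4, 1/2]].
X = A⁻¹(P − C) = [[5, -5], [-4, -4], [0, 1]].

X = [[5, -5], [-4, -4], [0, 1]]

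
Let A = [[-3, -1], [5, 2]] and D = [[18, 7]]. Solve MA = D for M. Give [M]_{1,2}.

3

Since A sits to the right of M, M = DA⁻¹.
det A = -1, so A⁻¹ = [[-2, -1], [5, 3]].
M = DA⁻¹ = [[18, 7]] · [[-2, -1], [5, 3]] = [[-1, 3]].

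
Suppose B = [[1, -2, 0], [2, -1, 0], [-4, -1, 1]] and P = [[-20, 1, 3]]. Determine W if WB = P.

W = [[0, -4, 3]]

B is on the right of W, so right-multiply by B⁻¹: W = PB⁻¹.
det B = 3; the adjugate gives B⁻¹ = [[-1/3, 2/3, 0], [-2/3, 1/3, 0], [-2, 3, 1]].
W = PB⁻¹ = [[-20, 1, 3]] · [[-1/3, 2/3, 0], [-2/3, 1/3, 0], [-2, 3, 1]] = [[0, -4, 3]].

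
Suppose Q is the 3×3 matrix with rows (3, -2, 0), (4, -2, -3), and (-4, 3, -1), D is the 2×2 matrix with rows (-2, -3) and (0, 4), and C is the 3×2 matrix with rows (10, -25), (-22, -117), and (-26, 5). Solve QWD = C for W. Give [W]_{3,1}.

Left-multiply by Q⁻¹ and right-multiply by D⁻¹: W = Q⁻¹CD⁻¹.
Q has determinant 1; Q⁻¹ = [[11, -2, 6], [16, -3, 9], [4, -1, 2]].
D has determinant -8; D⁻¹ = [[-1/2, -3/8], [0, 1/4]].
Q⁻¹C = [[-2, -11], [-8, -4], [10, 27]].
W = (Q⁻¹C)D⁻¹ = [[1, -2], [4, 2], [-5, 3]].

-5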